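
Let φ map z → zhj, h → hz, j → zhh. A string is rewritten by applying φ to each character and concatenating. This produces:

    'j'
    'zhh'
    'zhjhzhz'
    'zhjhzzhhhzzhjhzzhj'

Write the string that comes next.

Replace each of the 18 characters of zhjhzzhhhzzhjhzzhj in place — zhj hz zhh hz zhj zhj hz hz hz zhj zhj hz zhh hz zhj zhj hz zhh — and concatenate.

zhjhzzhhhzzhjzhjhzhzhzzhjzhjhzzhhhzzhjzhjhzzhh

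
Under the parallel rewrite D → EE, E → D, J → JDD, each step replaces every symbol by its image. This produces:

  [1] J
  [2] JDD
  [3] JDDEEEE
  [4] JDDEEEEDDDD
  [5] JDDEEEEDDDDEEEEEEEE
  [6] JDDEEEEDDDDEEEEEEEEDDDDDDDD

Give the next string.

Replace each of the 27 characters of JDDEEEEDDDDEEEEEEEEDDDDDDDD in place — JDD EE EE D D D D EE EE EE EE D D D D D D D D EE EE EE EE EE EE EE EE — and concatenate.

JDDEEEEDDDDEEEEEEEEDDDDDDDDEEEEEEEEEEEEEEEE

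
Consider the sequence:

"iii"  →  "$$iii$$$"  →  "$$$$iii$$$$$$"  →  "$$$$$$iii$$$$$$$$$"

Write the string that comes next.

Every step adds $$ to the front and $$$ to the end of the previous string.
So the next term is $$·$$$$$$iii$$$$$$$$$·$$$.

$$$$$$$$iii$$$$$$$$$$$$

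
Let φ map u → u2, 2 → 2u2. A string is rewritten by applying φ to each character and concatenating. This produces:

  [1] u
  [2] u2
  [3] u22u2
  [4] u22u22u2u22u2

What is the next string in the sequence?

u22u22u2u22u22u2u22u2u22u22u2u22u2

Applying the rule to each of the 13 symbols of u22u22u2u22u2 gives the pieces u2 2u2 2u2 u2 2u2 2u2 u2 2u2 u2 2u2 2u2 u2 2u2, which concatenate to the answer.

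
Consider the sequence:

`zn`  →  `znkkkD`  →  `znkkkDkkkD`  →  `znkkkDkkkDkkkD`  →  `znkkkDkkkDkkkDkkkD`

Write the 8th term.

The strings grow by a fixed suffix kkkD each time.
From znkkkDkkkDkkkDkkkD, 3 further steps: znkkkDkkkDkkkDkkkD → znkkkDkkkDkkkDkkkDkkkD → znkkkDkkkDkkkDkkkDkkkDkkkD → (answer).

znkkkDkkkDkkkDkkkDkkkDkkkDkkkD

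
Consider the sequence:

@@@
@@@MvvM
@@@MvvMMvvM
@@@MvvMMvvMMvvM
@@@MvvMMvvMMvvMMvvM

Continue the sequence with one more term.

The strings grow by a fixed suffix MvvM each time.
Applying this once more to @@@MvvMMvvMMvvMMvvM:

@@@MvvMMvvMMvvMMvvMMvvM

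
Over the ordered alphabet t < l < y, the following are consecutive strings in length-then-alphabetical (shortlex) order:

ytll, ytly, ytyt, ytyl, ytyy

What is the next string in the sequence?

yltt

Find the rightmost character of ytyy below y, bump it to the next letter, and reset everything to its right to t.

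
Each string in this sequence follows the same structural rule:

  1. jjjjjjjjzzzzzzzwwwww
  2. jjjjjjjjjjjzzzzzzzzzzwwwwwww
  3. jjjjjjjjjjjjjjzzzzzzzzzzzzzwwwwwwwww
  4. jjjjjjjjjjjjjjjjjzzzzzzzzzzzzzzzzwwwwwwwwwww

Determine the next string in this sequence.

jjjjjjjjjjjjjjjjjjjjzzzzzzzzzzzzzzzzzzzwwwwwwwwwwwww

Each string has the form j^{3n-1} z^{3n-2} w^{2n-1}, where the shown terms are n = 3, 4, 5, 6.
For the next term, n = 7, so the run lengths are 20, 19, 13.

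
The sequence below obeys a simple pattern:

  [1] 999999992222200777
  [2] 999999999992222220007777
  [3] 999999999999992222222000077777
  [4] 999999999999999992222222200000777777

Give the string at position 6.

999999999999999999999992222222222000000077777777

The n-th term is 3n-1 9's then n+2 2's then n-1 0's then n 7's, where the shown terms are n = 3, 4, 5, 6.
Setting n = 8 gives 23, 10, 7, 8 characters in each block.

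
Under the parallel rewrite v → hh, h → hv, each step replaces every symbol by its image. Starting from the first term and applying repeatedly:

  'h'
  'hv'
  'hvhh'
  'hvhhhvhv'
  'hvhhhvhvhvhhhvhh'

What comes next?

hvhhhvhvhvhhhvhhhvhhhvhvhvhhhvhv

φ(hvhhhvhvhvhhhvhh) expands symbol-by-symbol to hv hh hv hv hv hh hv hh hv hh hv hv hv hh hv hv; joining the 16 pieces gives the next term.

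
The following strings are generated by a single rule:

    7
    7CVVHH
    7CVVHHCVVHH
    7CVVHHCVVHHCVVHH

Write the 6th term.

7CVVHHCVVHHCVVHHCVVHHCVVHH

Every step adds CVVHH to the end: s(k+1) = s(k)·CVVHH.
From 7CVVHHCVVHHCVVHH, 2 further steps: 7CVVHHCVVHHCVVHH → 7CVVHHCVVHHCVVHHCVVHH → (answer).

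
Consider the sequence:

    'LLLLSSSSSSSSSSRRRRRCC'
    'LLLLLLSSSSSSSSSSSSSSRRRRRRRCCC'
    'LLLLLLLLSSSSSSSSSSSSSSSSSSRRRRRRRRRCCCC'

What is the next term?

Each string has the form L^{2n} S^{4n+2} R^{2n+1} C^{n}, where the shown terms are n = 2, 3, 4.
At n = 5 the blocks have lengths 10, 22, 11, 5.

LLLLLLLLLLSSSSSSSSSSSSSSSSSSSSSSRRRRRRRRRRRCCCCC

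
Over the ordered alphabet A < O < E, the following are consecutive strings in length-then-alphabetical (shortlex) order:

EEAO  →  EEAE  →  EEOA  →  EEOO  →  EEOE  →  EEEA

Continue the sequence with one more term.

Treat EEEA as a base-3 numeral over the given alphabet and add one, carrying through any trailing E's.

EEEO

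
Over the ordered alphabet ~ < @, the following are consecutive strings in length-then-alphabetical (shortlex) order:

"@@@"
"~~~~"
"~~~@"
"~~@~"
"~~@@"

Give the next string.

~@~~

Treat ~~@@ as a base-2 numeral over the given alphabet and add one, carrying through any trailing @'s.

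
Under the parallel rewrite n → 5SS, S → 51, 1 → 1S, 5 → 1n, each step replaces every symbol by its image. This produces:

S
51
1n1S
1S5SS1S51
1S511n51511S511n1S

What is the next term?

1S511n1S1S5SS1n1S1n1S1S511n1S1S5SS1S51

φ(1S511n51511S511n1S) expands symbol-by-symbol to 1S 51 1n 1S 1S 5SS 1n 1S 1n 1S 1S 51 1n 1S 1S 5SS 1S 51; joining the 18 pieces gives the next term.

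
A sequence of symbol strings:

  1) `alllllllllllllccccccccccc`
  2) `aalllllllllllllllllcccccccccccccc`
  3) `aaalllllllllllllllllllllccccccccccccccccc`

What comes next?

aaaalllllllllllllllllllllllllcccccccccccccccccccc

Each string has the form a^{n-2} l^{4n+1} c^{3n+2}, where the shown terms are n = 3, 4, 5.
Setting n = 6 gives 4, 25, 20 characters in each block.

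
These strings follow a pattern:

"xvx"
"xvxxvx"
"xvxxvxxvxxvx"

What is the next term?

Each string is two copies of the previous one concatenated.
Doubling xvxxvxxvxxvx:

xvxxvxxvxxvxxvxxvxxvxxvx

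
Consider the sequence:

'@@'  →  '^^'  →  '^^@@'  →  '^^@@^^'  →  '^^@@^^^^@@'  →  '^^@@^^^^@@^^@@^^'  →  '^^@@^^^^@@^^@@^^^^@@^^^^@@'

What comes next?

This is a Fibonacci-style word recurrence s(k) = s(k−1)·s(k−2): e.g. ^^·@@ = ^^@@.
So term 8 is ^^@@^^^^@@^^@@^^^^@@^^^^@@·^^@@^^^^@@^^@@^^.

^^@@^^^^@@^^@@^^^^@@^^^^@@^^@@^^^^@@^^@@^^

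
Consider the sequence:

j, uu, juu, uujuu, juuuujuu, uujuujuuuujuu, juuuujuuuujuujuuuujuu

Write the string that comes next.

From term 3 onward, concatenate the second-to-last term with the last: j·uu = juu, uu·juu = uujuu, …
So term 8 is uujuujuuuujuu·juuuujuuuujuujuuuujuu.

uujuujuuuujuujuuuujuuuujuujuuuujuu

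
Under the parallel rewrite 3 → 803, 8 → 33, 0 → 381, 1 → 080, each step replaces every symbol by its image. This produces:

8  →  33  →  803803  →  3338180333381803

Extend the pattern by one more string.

Rewriting the 16 symbols of 3338180333381803 one by one yields 803 803 803 33 080 33 381 803 803 803 803 33 080 33 381 803; concatenated:

80380380333080333818038038038033308033381803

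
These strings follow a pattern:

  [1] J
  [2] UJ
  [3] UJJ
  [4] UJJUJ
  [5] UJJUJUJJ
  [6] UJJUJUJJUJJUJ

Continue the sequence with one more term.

UJJUJUJJUJJUJUJJUJUJJ

Each term (from the third on) is the previous term followed by the one before it: term 3 = UJ·J = UJJ.
So term 7 is UJJUJUJJUJJUJ·UJJUJUJJ.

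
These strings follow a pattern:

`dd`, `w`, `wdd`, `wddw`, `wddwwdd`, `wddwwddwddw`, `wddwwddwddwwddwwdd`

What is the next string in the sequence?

From term 3 onward, concatenate the last term with the second-to-last: w·dd = wdd, wdd·w = wddw, …
So term 8 is wddwwddwddwwddwwdd·wddwwddwddw.

wddwwddwddwwddwwddwddwwddwddw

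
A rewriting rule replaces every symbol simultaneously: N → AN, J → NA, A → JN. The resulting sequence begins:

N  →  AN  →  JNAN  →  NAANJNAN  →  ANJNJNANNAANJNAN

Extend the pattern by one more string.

Rewriting the 16 symbols of ANJNJNANNAANJNAN one by one yields JN AN NA AN NA AN JN AN AN JN JN AN NA AN JN AN; concatenated:

JNANNAANNAANJNANANJNJNANNAANJNAN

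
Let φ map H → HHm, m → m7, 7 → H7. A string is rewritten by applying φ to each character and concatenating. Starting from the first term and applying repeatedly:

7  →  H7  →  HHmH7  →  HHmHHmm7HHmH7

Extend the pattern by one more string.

Rewriting the 13 symbols of HHmHHmm7HHmH7 one by one yields HHm HHm m7 HHm HHm m7 m7 H7 HHm HHm m7 HHm H7; concatenated:

HHmHHmm7HHmHHmm7m7H7HHmHHmm7HHmH7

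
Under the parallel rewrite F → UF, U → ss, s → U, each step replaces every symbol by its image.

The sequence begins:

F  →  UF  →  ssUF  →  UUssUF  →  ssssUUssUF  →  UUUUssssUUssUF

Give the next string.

ssssssssUUUUssssUUssUF

Applying the rule to each of the 14 symbols of UUUUssssUUssUF gives the pieces ss ss ss ss U U U U ss ss U U ss UF, which concatenate to the answer.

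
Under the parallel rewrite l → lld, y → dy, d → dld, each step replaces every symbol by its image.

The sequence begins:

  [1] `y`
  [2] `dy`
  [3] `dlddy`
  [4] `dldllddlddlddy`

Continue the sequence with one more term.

dldllddldlldllddlddldllddlddldllddlddlddy

φ(dldllddlddlddy) expands symbol-by-symbol to dld lld dld lld lld dld dld lld dld dld lld dld dld dy; joining the 14 pieces gives the next term.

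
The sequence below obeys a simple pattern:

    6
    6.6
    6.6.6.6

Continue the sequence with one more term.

6.6.6.6.6.6.6.6

Every step duplicates the string with '.' between the halves.
So the next term is two copies of 6.6.6.6 with '.' between the halves.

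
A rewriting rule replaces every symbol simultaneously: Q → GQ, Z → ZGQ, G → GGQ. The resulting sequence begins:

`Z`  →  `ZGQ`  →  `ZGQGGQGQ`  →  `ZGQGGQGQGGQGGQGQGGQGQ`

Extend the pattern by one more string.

Replace each of the 21 characters of ZGQGGQGQGGQGGQGQGGQGQ in place — ZGQ GGQ GQ GGQ GGQ GQ GGQ GQ GGQ GGQ GQ GGQ GGQ GQ GGQ GQ GGQ GGQ GQ GGQ GQ — and concatenate.

ZGQGGQGQGGQGGQGQGGQGQGGQGGQGQGGQGGQGQGGQGQGGQGGQGQGGQGQ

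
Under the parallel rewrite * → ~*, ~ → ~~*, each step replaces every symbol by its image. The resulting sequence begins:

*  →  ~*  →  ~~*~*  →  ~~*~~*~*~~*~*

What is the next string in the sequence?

Replace each of the 13 characters of ~~*~~*~*~~*~* in place — ~~* ~~* ~* ~~* ~~* ~* ~~* ~* ~~* ~~* ~* ~~* ~* — and concatenate.

~~*~~*~*~~*~~*~*~~*~*~~*~~*~*~~*~*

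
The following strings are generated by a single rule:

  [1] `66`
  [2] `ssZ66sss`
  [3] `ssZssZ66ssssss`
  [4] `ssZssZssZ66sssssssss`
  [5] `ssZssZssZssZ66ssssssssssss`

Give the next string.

s(k+1) = ssZ·s(k)·sss, so each term gains ssZ as a prefix and sss as a suffix.
Applying this once more to ssZssZssZssZ66ssssssssssss:

ssZssZssZssZssZ66sssssssssssssss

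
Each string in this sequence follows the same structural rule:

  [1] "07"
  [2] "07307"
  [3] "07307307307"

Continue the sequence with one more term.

Every step duplicates the string with '3' between the halves.
One more doubling of 07307307307 gives the answer.

07307307307307307307307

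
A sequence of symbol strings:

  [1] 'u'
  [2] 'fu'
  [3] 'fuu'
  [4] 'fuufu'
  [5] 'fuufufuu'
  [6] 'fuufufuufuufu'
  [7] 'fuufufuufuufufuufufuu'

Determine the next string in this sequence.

This is a Fibonacci-style word recurrence s(k) = s(k−1)·s(k−2): e.g. fu·u = fuu.
The next term joins fuufufuufuufufuufufuu and fuufufuufuufu.

fuufufuufuufufuufufuufuufufuufuufu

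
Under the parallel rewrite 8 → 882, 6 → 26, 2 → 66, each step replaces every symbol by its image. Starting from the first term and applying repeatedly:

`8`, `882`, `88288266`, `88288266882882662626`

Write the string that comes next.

882882668828826626268828826688288266262666266626

φ(88288266882882662626) expands symbol-by-symbol to 882 882 66 882 882 66 26 26 882 882 66 882 882 66 26 26 66 26 66 26; joining the 20 pieces gives the next term.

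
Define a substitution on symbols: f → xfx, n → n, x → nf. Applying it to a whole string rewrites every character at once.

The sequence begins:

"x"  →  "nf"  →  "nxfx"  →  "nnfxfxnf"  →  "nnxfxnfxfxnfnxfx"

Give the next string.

Rewriting the 16 symbols of nnxfxnfxfxnfnxfx one by one yields n n nf xfx nf n xfx nf xfx nf n xfx n nf xfx nf; concatenated:

nnnfxfxnfnxfxnfxfxnfnxfxnnfxfxnf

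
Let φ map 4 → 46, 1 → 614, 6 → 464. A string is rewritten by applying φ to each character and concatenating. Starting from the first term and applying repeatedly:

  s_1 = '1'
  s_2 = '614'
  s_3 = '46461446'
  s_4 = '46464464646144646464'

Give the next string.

4646446464464646446464464646144646464464644646446

Replace each of the 20 characters of 46464464646144646464 in place — 46 464 46 464 46 46 464 46 464 46 464 614 46 46 464 46 464 46 464 46 — and concatenate.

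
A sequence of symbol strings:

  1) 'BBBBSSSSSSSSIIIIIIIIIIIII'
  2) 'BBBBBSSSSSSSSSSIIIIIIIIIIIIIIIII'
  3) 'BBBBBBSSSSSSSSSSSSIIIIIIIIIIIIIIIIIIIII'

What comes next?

BBBBBBBSSSSSSSSSSSSSSIIIIIIIIIIIIIIIIIIIIIIIII

Reading off run lengths: B runs 4, 5, 6; S runs 8, 10, 12; I runs 13, 17, 21 — each is linear in n, where the shown terms are n = 3, 4, 5.
Setting n = 6 gives 7, 14, 25 characters in each block.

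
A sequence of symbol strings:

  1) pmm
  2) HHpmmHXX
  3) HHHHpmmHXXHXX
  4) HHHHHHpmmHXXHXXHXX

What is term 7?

Each term wraps the previous one in HH on the left and HXX on the right.
From HHHHHHpmmHXXHXXHXX, 3 further steps: HHHHHHpmmHXXHXXHXX → HHHHHHHHpmmHXXHXXHXXHXX → HHHHHHHHHHpmmHXXHXXHXXHXXHXX → (answer).

HHHHHHHHHHHHpmmHXXHXXHXXHXXHXXHXX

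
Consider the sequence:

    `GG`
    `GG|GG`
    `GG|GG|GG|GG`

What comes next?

Each string is two copies of the previous one joined by '|'.
Doubling GG|GG|GG|GG with '|' between the halves:

GG|GG|GG|GG|GG|GG|GG|GG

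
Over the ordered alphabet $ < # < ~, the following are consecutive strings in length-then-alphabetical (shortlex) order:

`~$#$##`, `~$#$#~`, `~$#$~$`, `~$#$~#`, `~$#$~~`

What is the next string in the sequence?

~$##$$

The successor of ~$#$~~ increments the rightmost position that isn't already ~ and resets every position after it to $.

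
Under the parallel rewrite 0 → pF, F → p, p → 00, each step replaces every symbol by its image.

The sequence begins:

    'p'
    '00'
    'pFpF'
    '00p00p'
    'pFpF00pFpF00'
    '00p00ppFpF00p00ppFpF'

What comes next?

pFpF00pFpF0000p00ppFpF00pFpF0000p00p

Applying the rule to each of the 20 symbols of 00p00ppFpF00p00ppFpF gives the pieces pF pF 00 pF pF 00 00 p 00 p pF pF 00 pF pF 00 00 p 00 p, which concatenate to the answer.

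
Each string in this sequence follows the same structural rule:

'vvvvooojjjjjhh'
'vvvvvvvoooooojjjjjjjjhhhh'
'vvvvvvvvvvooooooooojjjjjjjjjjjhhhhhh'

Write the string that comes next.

The n-th term is 3n+1 v's then 3n o's then 3n+2 j's then 2n h's (n = 1, 2, …).
For the next term, n = 4, so the run lengths are 13, 12, 14, 8.

vvvvvvvvvvvvvoooooooooooojjjjjjjjjjjjjjhhhhhhhh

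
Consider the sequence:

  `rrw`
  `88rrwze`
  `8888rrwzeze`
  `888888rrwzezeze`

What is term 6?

8888888888rrwzezezezeze

Every step adds 88 to the front and ze to the end of the previous string.
From 888888rrwzezeze, 2 further steps: 888888rrwzezeze → 88888888rrwzezezeze → (answer).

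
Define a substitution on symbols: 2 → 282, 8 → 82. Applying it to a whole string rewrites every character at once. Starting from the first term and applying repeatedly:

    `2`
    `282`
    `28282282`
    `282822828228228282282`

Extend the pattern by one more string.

Applying the rule to each of the 21 symbols of 282822828228228282282 gives the pieces 282 82 282 82 282 282 82 282 82 282 282 82 282 282 82 282 82 282 282 82 282, which concatenate to the answer.

2828228282282282822828228228282282282822828228228282282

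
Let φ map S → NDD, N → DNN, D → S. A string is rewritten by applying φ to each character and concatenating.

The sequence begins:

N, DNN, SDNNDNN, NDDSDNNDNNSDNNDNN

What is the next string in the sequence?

Replace each of the 17 characters of NDDSDNNDNNSDNNDNN in place — DNN S S NDD S DNN DNN S DNN DNN NDD S DNN DNN S DNN DNN — and concatenate.

DNNSSNDDSDNNDNNSDNNDNNNDDSDNNDNNSDNNDNN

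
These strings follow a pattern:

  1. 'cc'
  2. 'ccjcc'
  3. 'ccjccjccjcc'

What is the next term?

Each string is two copies of the previous one joined by 'j'.
Doubling ccjccjccjcc with 'j' between the halves:

ccjccjccjccjccjccjccjcc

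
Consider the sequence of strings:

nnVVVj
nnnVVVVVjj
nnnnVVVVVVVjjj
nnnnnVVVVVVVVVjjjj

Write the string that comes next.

Reading off run lengths: n runs 2, 3, 4, 5; V runs 3, 5, 7, 9; j runs 1, 2, 3, 4 — each is linear in n, where the shown terms are n = 2, 3, 4, 5.
For the next term, n = 6, so the run lengths are 6, 11, 5.

nnnnnnVVVVVVVVVVVjjjjj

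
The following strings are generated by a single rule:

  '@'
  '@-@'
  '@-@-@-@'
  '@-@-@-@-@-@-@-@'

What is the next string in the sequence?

Each string is two copies of the previous one joined by '-'.
So the next term is two copies of @-@-@-@-@-@-@-@ with '-' between the halves.

@-@-@-@-@-@-@-@-@-@-@-@-@-@-@-@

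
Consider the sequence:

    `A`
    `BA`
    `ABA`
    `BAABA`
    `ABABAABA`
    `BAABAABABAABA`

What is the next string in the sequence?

ABABAABABAABAABABAABA

Each term (from the third on) is the two preceding terms concatenated in order: term 3 = A·BA = ABA.
The next term joins ABABAABA and BAABAABABAABA.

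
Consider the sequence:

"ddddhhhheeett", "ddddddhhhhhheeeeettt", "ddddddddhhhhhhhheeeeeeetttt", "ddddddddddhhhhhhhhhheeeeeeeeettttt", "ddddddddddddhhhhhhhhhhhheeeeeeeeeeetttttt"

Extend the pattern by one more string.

Reading off run lengths: d runs 4, 6, 8, 10, 12; h runs 4, 6, 8, 10, 12; e runs 3, 5, 7, 9, 11; t runs 2, 3, 4, 5, 6 — each is linear in n, where the shown terms are n = 2, 3, 4, 5, 6.
Setting n = 7 gives 14, 14, 13, 7 characters in each block.

ddddddddddddddhhhhhhhhhhhhhheeeeeeeeeeeeettttttt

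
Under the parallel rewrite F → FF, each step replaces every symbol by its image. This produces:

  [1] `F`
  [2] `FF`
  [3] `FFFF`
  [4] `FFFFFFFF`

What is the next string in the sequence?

FFFFFFFFFFFFFFFF

Rewriting each symbol of FFFFFFFF: F→FF, F→FF, F→FF, F→FF, F→FF, F→FF, F→FF, F→FF, which concatenates to FF FF FF FF FF FF FF FF.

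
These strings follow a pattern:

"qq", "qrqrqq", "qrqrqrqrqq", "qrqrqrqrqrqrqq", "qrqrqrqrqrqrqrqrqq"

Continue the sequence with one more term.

Each term is the previous one with qrqr prepended.
So the next term is qrqr·qrqrqrqrqrqrqrqrqq.

qrqrqrqrqrqrqrqrqrqrqq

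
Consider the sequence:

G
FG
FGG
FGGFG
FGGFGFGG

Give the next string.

FGGFGFGGFGGFG

From term 3 onward, concatenate the last term with the second-to-last: FG·G = FGG, FGG·FG = FGGFG, …
The next term joins FGGFGFGG and FGGFG.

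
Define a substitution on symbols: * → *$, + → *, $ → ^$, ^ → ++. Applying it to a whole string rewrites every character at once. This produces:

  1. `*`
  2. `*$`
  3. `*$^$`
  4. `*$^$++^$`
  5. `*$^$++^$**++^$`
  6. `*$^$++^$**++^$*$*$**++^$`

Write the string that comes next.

*$^$++^$**++^$*$*$**++^$*$^$*$^$*$*$**++^$

Applying the rule to each of the 24 symbols of *$^$++^$**++^$*$*$**++^$ gives the pieces *$ ^$ ++ ^$ * * ++ ^$ *$ *$ * * ++ ^$ *$ ^$ *$ ^$ *$ *$ * * ++ ^$, which concatenate to the answer.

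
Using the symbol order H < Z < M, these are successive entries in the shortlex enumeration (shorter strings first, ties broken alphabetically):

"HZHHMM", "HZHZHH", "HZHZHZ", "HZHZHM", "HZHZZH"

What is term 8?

Stepping forward 3 times from HZHZZH: HZHZZH → HZHZZZ → HZHZZM, then the target.

HZHZMH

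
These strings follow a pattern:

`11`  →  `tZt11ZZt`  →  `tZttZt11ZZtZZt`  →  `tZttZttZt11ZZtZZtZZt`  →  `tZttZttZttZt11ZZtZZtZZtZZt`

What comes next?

Every step adds tZt to the front and ZZt to the end of the previous string.
Applying this once more to tZttZttZttZt11ZZtZZtZZtZZt:

tZttZttZttZttZt11ZZtZZtZZtZZtZZt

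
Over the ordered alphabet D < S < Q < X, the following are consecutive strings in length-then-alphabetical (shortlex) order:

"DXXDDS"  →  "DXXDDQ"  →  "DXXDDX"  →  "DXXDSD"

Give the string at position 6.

Continuing the enumeration 2 steps past DXXDSD: DXXDSD → DXXDSS → (answer).

DXXDSQ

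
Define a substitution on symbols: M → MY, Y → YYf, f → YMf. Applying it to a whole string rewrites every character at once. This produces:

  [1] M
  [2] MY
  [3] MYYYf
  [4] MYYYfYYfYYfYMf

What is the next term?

Applying the rule to each of the 14 symbols of MYYYfYYfYYfYMf gives the pieces MY YYf YYf YYf YMf YYf YYf YMf YYf YYf YMf YYf MY YMf, which concatenate to the answer.

MYYYfYYfYYfYMfYYfYYfYMfYYfYYfYMfYYfMYYMf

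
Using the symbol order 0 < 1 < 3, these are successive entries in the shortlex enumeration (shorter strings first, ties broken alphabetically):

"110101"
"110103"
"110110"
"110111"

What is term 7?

Stepping forward 3 times from 110111: 110111 → 110113 → 110130, then the target.

110131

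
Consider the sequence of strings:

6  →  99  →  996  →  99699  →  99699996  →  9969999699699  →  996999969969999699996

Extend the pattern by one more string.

This is a Fibonacci-style word recurrence s(k) = s(k−1)·s(k−2): e.g. 99·6 = 996.
Continuing: 996999969969999699996 · 9969999699699 gives term 8.

9969999699699996999969969999699699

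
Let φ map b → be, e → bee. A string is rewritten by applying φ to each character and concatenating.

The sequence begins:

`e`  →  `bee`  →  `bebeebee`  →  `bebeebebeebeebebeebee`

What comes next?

bebeebebeebeebebeebebeebeebebeebeebebeebebeebeebebeebee

Applying the rule to each of the 21 symbols of bebeebebeebeebebeebee gives the pieces be bee be bee bee be bee be bee bee be bee bee be bee be bee bee be bee bee, which concatenate to the answer.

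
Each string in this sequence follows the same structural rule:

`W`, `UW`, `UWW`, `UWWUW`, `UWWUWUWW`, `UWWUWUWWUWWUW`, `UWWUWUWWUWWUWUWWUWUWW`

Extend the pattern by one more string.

UWWUWUWWUWWUWUWWUWUWWUWWUWUWWUWWUW

This is a Fibonacci-style word recurrence s(k) = s(k−1)·s(k−2): e.g. UW·W = UWW.
Continuing: UWWUWUWWUWWUWUWWUWUWW · UWWUWUWWUWWUW gives term 8.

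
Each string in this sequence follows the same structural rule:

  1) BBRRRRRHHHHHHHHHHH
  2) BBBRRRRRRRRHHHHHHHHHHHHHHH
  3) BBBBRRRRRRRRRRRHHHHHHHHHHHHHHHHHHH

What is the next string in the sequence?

BBBBBRRRRRRRRRRRRRRHHHHHHHHHHHHHHHHHHHHHHH

Each string has the form B^{n} R^{3n-1} H^{4n+3}, where the shown terms are n = 2, 3, 4.
Setting n = 5 gives 5, 14, 23 characters in each block.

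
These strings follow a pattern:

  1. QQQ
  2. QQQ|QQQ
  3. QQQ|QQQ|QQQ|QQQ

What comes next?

QQQ|QQQ|QQQ|QQQ|QQQ|QQQ|QQQ|QQQ

Each string is two copies of the previous one joined by '|'.
One more doubling of QQQ|QQQ|QQQ|QQQ gives the answer.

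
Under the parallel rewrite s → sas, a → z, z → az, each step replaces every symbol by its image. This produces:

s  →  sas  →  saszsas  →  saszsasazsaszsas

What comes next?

Applying the rule to each of the 16 symbols of saszsasazsaszsas gives the pieces sas z sas az sas z sas z az sas z sas az sas z sas, which concatenate to the answer.

saszsasazsaszsaszazsaszsasazsaszsas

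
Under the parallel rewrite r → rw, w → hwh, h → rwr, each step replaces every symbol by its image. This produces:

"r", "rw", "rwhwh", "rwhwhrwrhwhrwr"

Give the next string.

Replace each of the 14 characters of rwhwhrwrhwhrwr in place — rw hwh rwr hwh rwr rw hwh rw rwr hwh rwr rw hwh rw — and concatenate.

rwhwhrwrhwhrwrrwhwhrwrwrhwhrwrrwhwhrw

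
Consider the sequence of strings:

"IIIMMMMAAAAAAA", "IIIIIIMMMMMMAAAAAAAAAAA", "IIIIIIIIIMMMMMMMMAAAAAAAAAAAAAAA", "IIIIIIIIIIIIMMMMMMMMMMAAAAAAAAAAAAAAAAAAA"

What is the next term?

IIIIIIIIIIIIIIIMMMMMMMMMMMMAAAAAAAAAAAAAAAAAAAAAAA

Reading off run lengths: I runs 3, 6, 9, 12; M runs 4, 6, 8, 10; A runs 7, 11, 15, 19 — each is linear in n (n = 1, 2, …).
Setting n = 5 gives 15, 12, 23 characters in each block.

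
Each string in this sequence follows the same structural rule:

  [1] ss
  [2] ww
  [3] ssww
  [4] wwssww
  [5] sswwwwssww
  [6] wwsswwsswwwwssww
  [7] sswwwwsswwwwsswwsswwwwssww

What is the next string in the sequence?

Each term (from the third on) is the two preceding terms concatenated in order: term 3 = ss·ww = ssww.
The next term joins wwsswwsswwwwssww and sswwwwsswwwwsswwsswwwwssww.

wwsswwsswwwwsswwsswwwwsswwwwsswwsswwwwssww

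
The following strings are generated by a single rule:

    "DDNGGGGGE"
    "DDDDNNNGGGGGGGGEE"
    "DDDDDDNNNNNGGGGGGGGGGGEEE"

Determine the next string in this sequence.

Term n consists of 2n D's, followed by 2n-1 N's, followed by 3n+2 G's, followed by n E's (n = 1, 2, …).
For the next term, n = 4, so the run lengths are 8, 7, 14, 4.

DDDDDDDDNNNNNNNGGGGGGGGGGGGGGEEEE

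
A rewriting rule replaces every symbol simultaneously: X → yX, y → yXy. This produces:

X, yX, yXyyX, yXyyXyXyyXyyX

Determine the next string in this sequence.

yXyyXyXyyXyyXyXyyXyXyyXyyXyXyyXyyX

Applying the rule to each of the 13 symbols of yXyyXyXyyXyyX gives the pieces yXy yX yXy yXy yX yXy yX yXy yXy yX yXy yXy yX, which concatenate to the answer.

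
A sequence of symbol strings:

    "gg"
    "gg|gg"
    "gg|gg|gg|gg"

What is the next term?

Each string is two copies of the previous one joined by '|'.
So the next term is two copies of gg|gg|gg|gg with '|' between the halves.

gg|gg|gg|gg|gg|gg|gg|gg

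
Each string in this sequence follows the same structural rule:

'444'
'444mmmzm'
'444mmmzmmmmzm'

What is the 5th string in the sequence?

444mmmzmmmmzmmmmzmmmmzm

Every step adds mmmzm to the end: s(k+1) = s(k)·mmmzm.
From 444mmmzmmmmzm, 2 further steps: 444mmmzmmmmzm → 444mmmzmmmmzmmmmzm → (answer).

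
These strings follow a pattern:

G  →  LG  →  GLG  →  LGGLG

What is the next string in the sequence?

GLGLGGLG

This is a Fibonacci-style word recurrence s(k) = s(k−2)·s(k−1): e.g. G·LG = GLG.
The next term joins GLG and LGGLG.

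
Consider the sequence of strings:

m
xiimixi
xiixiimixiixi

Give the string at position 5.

Each term wraps the previous one in xii on the left and ixi on the right.
From xiixiimixiixi, 2 further steps: xiixiimixiixi → xiixiixiimixiixiixi → (answer).

xiixiixiixiimixiixiixiixi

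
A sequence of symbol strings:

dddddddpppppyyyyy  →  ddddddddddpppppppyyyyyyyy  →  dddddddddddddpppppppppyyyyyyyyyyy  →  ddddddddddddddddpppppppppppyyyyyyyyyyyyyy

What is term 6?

Reading off run lengths: d runs 7, 10, 13, 16; p runs 5, 7, 9, 11; y runs 5, 8, 11, 14 — each is linear in n, where the shown terms are n = 2, 3, 4, 5.
At n = 7 the blocks have lengths 22, 15, 20.

ddddddddddddddddddddddpppppppppppppppyyyyyyyyyyyyyyyyyyyy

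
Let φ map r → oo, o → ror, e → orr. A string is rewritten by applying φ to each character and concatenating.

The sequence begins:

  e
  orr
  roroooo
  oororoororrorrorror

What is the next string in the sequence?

Applying the rule to each of the 19 symbols of oororoororrorrorror gives the pieces ror ror oo ror oo ror ror oo ror oo oo ror oo oo ror oo oo ror oo, which concatenate to the answer.

rorroroororoororroroororoooororoooororoooororoo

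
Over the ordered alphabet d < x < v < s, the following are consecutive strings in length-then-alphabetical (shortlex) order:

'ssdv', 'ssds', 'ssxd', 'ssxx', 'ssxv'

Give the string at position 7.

ssvd

Stepping forward 2 times from ssxv: ssxv → ssxs, then the target.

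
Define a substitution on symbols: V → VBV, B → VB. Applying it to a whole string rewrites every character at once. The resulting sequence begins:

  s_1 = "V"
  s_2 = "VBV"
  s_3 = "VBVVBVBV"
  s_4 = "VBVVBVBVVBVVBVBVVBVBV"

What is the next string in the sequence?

VBVVBVBVVBVVBVBVVBVBVVBVVBVBVVBVVBVBVVBVBVVBVVBVBVVBVBV

Applying the rule to each of the 21 symbols of VBVVBVBVVBVVBVBVVBVBV gives the pieces VBV VB VBV VBV VB VBV VB VBV VBV VB VBV VBV VB VBV VB VBV VBV VB VBV VB VBV, which concatenate to the answer.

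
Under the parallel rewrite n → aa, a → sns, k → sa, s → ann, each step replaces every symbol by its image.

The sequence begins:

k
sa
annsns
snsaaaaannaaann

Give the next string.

annaaannsnssnssnssnssnsaaaasnssnssnsaaaa

Applying the rule to each of the 15 symbols of snsaaaaannaaann gives the pieces ann aa ann sns sns sns sns sns aa aa sns sns sns aa aa, which concatenate to the answer.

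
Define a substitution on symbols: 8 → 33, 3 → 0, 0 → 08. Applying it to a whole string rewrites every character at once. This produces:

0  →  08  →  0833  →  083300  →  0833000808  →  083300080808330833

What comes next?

Rewriting the 18 symbols of 083300080808330833 one by one yields 08 33 0 0 08 08 08 33 08 33 08 33 0 0 08 33 0 0; concatenated:

083300080808330833083300083300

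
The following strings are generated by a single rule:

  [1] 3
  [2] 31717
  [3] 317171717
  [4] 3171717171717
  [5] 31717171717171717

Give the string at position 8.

31717171717171717171717171717

The strings grow by a fixed suffix 1717 each time.
From 31717171717171717, 3 further steps: 31717171717171717 → 317171717171717171717 → 3171717171717171717171717 → (answer).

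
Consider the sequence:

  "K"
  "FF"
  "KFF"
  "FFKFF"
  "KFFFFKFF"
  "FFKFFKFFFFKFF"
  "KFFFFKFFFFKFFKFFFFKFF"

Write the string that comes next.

FFKFFKFFFFKFFKFFFFKFFFFKFFKFFFFKFF

This is a Fibonacci-style word recurrence s(k) = s(k−2)·s(k−1): e.g. K·FF = KFF.
Continuing: FFKFFKFFFFKFF · KFFFFKFFFFKFFKFFFFKFF gives term 8.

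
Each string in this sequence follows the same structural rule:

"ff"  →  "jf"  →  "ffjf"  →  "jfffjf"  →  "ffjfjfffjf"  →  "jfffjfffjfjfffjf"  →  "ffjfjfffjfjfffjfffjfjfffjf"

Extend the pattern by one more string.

jfffjfffjfjfffjfffjfjfffjfjfffjfffjfjfffjf

From term 3 onward, concatenate the second-to-last term with the last: ff·jf = ffjf, jf·ffjf = jfffjf, …
The next term joins jfffjfffjfjfffjf and ffjfjfffjfjfffjfffjfjfffjf.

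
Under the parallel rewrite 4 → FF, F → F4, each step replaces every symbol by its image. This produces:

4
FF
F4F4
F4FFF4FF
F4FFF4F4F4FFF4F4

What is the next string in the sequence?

Applying the rule to each of the 16 symbols of F4FFF4F4F4FFF4F4 gives the pieces F4 FF F4 F4 F4 FF F4 FF F4 FF F4 F4 F4 FF F4 FF, which concatenate to the answer.

F4FFF4F4F4FFF4FFF4FFF4F4F4FFF4FF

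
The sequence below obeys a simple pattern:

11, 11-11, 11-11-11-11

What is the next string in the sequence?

11-11-11-11-11-11-11-11

Each string is two copies of the previous one joined by '-'.
So the next term is two copies of 11-11-11-11 with '-' between the halves.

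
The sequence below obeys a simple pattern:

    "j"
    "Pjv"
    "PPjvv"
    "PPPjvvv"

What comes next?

PPPPjvvvv

Every step adds P to the front and v to the end of the previous string.
So the next term is P·PPPjvvv·v.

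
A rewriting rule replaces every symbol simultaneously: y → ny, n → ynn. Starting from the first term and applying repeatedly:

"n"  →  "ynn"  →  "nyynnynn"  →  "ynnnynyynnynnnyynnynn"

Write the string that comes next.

Replace each of the 21 characters of ynnnynyynnynnnyynnynn in place — ny ynn ynn ynn ny ynn ny ny ynn ynn ny ynn ynn ynn ny ny ynn ynn ny ynn ynn — and concatenate.

nyynnynnynnnyynnnynyynnynnnyynnynnynnnynyynnynnnyynnynn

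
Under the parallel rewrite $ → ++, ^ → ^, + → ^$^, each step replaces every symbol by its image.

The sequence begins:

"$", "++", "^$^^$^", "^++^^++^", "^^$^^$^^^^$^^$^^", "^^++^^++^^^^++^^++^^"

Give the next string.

^^^$^^$^^^^$^^$^^^^^^$^^$^^^^$^^$^^^

Replace each of the 20 characters of ^^++^^++^^^^++^^++^^ in place — ^ ^ ^$^ ^$^ ^ ^ ^$^ ^$^ ^ ^ ^ ^ ^$^ ^$^ ^ ^ ^$^ ^$^ ^ ^ — and concatenate.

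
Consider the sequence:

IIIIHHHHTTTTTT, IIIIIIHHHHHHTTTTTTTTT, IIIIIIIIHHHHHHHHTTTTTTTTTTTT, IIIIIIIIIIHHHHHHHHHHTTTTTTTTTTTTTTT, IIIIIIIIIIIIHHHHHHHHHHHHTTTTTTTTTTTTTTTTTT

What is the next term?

The n-th term is 2n I's then 2n H's then 3n T's, where the shown terms are n = 2, 3, 4, 5, 6.
Setting n = 7 gives 14, 14, 21 characters in each block.

IIIIIIIIIIIIIIHHHHHHHHHHHHHHTTTTTTTTTTTTTTTTTTTTT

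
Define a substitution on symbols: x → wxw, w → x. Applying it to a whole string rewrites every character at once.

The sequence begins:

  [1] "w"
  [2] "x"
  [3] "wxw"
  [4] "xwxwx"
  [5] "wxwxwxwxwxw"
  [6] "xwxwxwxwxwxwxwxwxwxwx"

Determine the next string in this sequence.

φ(xwxwxwxwxwxwxwxwxwxwx) expands symbol-by-symbol to wxw x wxw x wxw x wxw x wxw x wxw x wxw x wxw x wxw x wxw x wxw; joining the 21 pieces gives the next term.

wxwxwxwxwxwxwxwxwxwxwxwxwxwxwxwxwxwxwxwxwxw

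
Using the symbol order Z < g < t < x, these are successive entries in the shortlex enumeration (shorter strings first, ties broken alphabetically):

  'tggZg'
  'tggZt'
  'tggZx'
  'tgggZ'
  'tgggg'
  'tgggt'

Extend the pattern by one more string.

Treat tgggt as a base-4 numeral over the given alphabet and add one, carrying through any trailing x's.

tgggx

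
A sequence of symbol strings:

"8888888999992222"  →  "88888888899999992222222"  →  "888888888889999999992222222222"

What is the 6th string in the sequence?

888888888888888889999999999999992222222222222222222

The n-th term is 2n+3 8's then 2n+1 9's then 3n-2 2's, where the shown terms are n = 2, 3, 4.
For term 6, n = 7, so the run lengths are 17, 15, 19.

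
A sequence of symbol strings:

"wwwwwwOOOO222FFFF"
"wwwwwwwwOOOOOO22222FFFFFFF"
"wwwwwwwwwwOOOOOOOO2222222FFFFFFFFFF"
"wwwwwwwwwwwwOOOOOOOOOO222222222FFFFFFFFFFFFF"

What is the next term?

Term n consists of 2n+2 w's, followed by 2n O's, followed by 2n-1 2's, followed by 3n-2 F's, where the shown terms are n = 2, 3, 4, 5.
For the next term, n = 6, so the run lengths are 14, 12, 11, 16.

wwwwwwwwwwwwwwOOOOOOOOOOOO22222222222FFFFFFFFFFFFFFFF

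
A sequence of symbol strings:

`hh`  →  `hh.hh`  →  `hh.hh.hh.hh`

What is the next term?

s(k+1) = s(k)·.·s(k) — each term doubles the last with '.' between the halves.
So the next term is two copies of hh.hh.hh.hh with '.' between the halves.

hh.hh.hh.hh.hh.hh.hh.hh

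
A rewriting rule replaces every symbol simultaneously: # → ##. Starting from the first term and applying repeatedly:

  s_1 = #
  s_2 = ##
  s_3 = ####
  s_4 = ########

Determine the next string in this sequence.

Apply φ to ######## symbol by symbol: #→##, #→##, #→##, #→##, #→##, #→##, #→##, #→##; joined: ## ## ## ## ## ## ## ##.

################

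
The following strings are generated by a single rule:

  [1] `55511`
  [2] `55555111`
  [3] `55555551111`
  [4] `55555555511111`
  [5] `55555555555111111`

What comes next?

Term n consists of 2n+1 5's, followed by n+1 1's (n = 1, 2, …).
At n = 6 the blocks have lengths 13, 7.

55555555555551111111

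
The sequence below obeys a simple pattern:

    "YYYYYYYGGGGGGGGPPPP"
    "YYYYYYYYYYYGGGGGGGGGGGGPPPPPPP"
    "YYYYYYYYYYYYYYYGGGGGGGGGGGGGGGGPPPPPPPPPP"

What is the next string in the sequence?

Term n consists of 4n-1 Y's, followed by 4n G's, followed by 3n-2 P's, where the shown terms are n = 2, 3, 4.
At n = 5 the blocks have lengths 19, 20, 13.

YYYYYYYYYYYYYYYYYYYGGGGGGGGGGGGGGGGGGGGPPPPPPPPPPPPP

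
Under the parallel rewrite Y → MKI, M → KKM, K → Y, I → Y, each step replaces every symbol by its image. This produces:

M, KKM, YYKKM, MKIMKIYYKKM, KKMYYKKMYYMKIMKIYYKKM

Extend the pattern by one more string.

Replace each of the 21 characters of KKMYYKKMYYMKIMKIYYKKM in place — Y Y KKM MKI MKI Y Y KKM MKI MKI KKM Y Y KKM Y Y MKI MKI Y Y KKM — and concatenate.

YYKKMMKIMKIYYKKMMKIMKIKKMYYKKMYYMKIMKIYYKKM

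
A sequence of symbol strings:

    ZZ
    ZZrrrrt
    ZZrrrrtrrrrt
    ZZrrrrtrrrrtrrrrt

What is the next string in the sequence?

ZZrrrrtrrrrtrrrrtrrrrt

Every step adds rrrrt to the end: s(k+1) = s(k)·rrrrt.
So the next term is ZZrrrrtrrrrtrrrrt·rrrrt.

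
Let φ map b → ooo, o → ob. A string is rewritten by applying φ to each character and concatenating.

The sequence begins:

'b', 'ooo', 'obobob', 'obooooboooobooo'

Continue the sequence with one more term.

Replace each of the 15 characters of obooooboooobooo in place — ob ooo ob ob ob ob ooo ob ob ob ob ooo ob ob ob — and concatenate.

oboooobobobobooooboboboboooobobob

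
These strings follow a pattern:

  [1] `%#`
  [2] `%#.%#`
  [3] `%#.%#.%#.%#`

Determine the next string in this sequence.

Each string is two copies of the previous one joined by '.'.
One more doubling of %#.%#.%#.%# gives the answer.

%#.%#.%#.%#.%#.%#.%#.%#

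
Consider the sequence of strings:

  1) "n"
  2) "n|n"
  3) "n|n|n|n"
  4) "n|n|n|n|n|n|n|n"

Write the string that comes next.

n|n|n|n|n|n|n|n|n|n|n|n|n|n|n|n

s(k+1) = s(k)·|·s(k) — each term doubles the last with '|' between the halves.
So the next term is two copies of n|n|n|n|n|n|n|n with '|' between the halves.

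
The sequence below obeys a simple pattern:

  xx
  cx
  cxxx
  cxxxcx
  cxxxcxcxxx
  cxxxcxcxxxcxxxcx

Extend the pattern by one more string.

This is a Fibonacci-style word recurrence s(k) = s(k−1)·s(k−2): e.g. cx·xx = cxxx.
Continuing: cxxxcxcxxxcxxxcx · cxxxcxcxxx gives term 7.

cxxxcxcxxxcxxxcxcxxxcxcxxx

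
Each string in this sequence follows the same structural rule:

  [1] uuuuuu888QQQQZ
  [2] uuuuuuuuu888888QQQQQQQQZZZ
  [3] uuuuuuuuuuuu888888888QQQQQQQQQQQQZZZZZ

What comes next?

uuuuuuuuuuuuuuu888888888888QQQQQQQQQQQQQQQQZZZZZZZ

The n-th term is 3n+3 u's then 3n 8's then 4n Q's then 2n-1 Z's (n = 1, 2, …).
At n = 4 the blocks have lengths 15, 12, 16, 7.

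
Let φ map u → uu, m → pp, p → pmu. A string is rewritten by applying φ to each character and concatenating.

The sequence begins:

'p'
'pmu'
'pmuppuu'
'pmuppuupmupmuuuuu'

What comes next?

φ(pmuppuupmupmuuuuu) expands symbol-by-symbol to pmu pp uu pmu pmu uu uu pmu pp uu pmu pp uu uu uu uu uu; joining the 17 pieces gives the next term.

pmuppuupmupmuuuuupmuppuupmuppuuuuuuuuuu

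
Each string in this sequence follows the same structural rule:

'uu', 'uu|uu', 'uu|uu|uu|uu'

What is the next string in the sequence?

uu|uu|uu|uu|uu|uu|uu|uu

Every step duplicates the string with '|' between the halves.
So the next term is two copies of uu|uu|uu|uu with '|' between the halves.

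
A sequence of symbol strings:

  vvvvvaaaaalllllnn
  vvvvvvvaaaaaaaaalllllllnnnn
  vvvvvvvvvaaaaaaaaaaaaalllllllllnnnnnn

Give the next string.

Reading off run lengths: v runs 5, 7, 9; a runs 5, 9, 13; l runs 5, 7, 9; n runs 2, 4, 6 — each is linear in n (n = 1, 2, …).
At n = 4 the blocks have lengths 11, 17, 11, 8.

vvvvvvvvvvvaaaaaaaaaaaaaaaaalllllllllllnnnnnnnn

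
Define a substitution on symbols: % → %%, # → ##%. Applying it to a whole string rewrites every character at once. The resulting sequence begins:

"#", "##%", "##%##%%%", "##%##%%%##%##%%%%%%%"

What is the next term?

Applying the rule to each of the 20 symbols of ##%##%%%##%##%%%%%%% gives the pieces ##% ##% %% ##% ##% %% %% %% ##% ##% %% ##% ##% %% %% %% %% %% %% %%, which concatenate to the answer.

##%##%%%##%##%%%%%%%##%##%%%##%##%%%%%%%%%%%%%%%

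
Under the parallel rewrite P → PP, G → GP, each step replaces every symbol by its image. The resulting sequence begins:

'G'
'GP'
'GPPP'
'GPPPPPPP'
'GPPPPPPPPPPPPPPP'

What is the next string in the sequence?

GPPPPPPPPPPPPPPPPPPPPPPPPPPPPPPP

φ(GPPPPPPPPPPPPPPP) expands symbol-by-symbol to GP PP PP PP PP PP PP PP PP PP PP PP PP PP PP PP; joining the 16 pieces gives the next term.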